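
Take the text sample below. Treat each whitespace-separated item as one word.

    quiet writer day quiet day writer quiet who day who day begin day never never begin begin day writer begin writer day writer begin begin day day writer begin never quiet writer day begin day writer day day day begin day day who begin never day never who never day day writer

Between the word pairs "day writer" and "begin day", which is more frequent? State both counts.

"day writer": 6 occurrences
"begin day": 5 occurrences

"day writer" (6 vs 5)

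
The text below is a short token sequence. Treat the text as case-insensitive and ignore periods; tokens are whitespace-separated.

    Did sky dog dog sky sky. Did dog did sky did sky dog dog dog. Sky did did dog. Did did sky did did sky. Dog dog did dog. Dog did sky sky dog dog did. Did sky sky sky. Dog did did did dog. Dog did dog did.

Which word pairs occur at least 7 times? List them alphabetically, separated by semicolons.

did sky; dog did; dog dog

Bigram counts meeting the condition (at least 7 times):
  did sky: 7
  dog did: 8
  dog dog: 7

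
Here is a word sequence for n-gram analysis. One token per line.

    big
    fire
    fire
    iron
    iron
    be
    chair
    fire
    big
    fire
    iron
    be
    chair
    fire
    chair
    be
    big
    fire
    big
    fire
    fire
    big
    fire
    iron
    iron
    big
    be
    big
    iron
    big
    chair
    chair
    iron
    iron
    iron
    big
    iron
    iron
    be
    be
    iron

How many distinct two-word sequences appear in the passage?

19

41 tokens → 40 bigram windows in total.
Repeated bigrams (each contributes count−1 duplicates):
  big fire: 5
  iron iron: 5
  fire big: 3
  fire iron: 3
  iron be: 3
  iron big: 3
  be big: 2
  be chair: 2
  … (3 more repeated)
21 duplicate windows → 40 − 21 = 19 distinct.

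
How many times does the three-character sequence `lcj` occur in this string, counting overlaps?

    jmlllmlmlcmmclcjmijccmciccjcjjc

Sliding a length-3 window over the 31 characters (29 positions):
  position 14–16: lcj

1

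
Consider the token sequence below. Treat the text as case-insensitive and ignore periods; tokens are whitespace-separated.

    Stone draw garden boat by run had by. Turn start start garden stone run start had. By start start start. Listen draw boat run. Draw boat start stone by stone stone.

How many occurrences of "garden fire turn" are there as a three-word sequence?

0

Scanning the 29 overlapping trigram windows for "garden fire turn":
  (none found)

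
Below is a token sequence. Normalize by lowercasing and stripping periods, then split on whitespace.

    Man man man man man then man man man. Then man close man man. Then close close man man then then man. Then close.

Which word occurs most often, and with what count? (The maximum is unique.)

Unigram frequencies (highest first):
  man: 14
  then: 6
  close: 4

"man", 14 times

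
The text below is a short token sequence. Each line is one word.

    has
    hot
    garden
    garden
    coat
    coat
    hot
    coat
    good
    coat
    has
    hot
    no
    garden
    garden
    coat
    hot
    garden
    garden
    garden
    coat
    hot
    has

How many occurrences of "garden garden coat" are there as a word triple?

Scanning the 21 overlapping trigram windows for "garden garden coat":
  position 3–5: garden garden coat
  position 14–16: garden garden coat
  position 19–21: garden garden coat

3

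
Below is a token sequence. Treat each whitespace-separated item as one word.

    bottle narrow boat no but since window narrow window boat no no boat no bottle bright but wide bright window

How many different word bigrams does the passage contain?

17

20 tokens → 19 bigram windows in total.
Repeated bigrams (each contributes count−1 duplicates):
  boat no: 3
2 duplicate windows → 19 − 2 = 17 distinct.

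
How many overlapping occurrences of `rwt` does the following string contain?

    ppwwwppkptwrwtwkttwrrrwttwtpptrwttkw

3

Sliding a length-3 window over the 36 characters (34 positions):
  position 12–14: rwt
  position 22–24: rwt
  position 31–33: rwt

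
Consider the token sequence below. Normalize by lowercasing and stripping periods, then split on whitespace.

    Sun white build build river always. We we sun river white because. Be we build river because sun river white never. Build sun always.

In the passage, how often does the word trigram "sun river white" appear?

2

Scanning the 22 overlapping trigram windows for "sun river white":
  position 9–11: sun river white
  position 18–20: sun river white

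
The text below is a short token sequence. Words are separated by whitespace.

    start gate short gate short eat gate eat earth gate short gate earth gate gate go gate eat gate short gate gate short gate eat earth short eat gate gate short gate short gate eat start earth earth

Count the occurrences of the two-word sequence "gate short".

7

Scanning the 37 overlapping bigram windows for "gate short":
  position 2–3: gate short
  position 4–5: gate short
  position 10–11: gate short
  position 19–20: gate short
  position 22–23: gate short
  position 30–31: gate short
  position 32–33: gate short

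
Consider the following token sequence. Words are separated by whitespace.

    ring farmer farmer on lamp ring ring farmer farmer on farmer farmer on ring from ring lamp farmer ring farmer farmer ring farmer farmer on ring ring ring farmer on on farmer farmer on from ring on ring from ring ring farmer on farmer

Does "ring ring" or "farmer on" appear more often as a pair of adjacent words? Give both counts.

"ring ring": 4 occurrences
"farmer on": 7 occurrences

"farmer on" (7 vs 4)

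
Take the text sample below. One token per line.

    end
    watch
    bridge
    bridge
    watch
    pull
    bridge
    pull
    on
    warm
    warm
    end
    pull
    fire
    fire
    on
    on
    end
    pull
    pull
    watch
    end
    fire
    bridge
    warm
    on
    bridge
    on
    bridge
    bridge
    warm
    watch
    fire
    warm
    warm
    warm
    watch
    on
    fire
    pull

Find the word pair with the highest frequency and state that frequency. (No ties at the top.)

"warm warm", 3 times

Bigram frequencies (highest first):
  warm warm: 3
  bridge bridge: 2
  end pull: 2
  bridge warm: 2
  on bridge: 2
  warm watch: 2
  … (26 more, each ≤ 1)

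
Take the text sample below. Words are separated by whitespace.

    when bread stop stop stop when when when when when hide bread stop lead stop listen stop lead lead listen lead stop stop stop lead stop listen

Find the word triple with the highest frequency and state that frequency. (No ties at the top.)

"when when when", 3 times

Trigram frequencies (highest first):
  when when when: 3
  stop stop stop: 2
  stop lead stop: 2
  lead stop listen: 2
  when bread stop: 1
  bread stop stop: 1
  … (14 more, each ≤ 1)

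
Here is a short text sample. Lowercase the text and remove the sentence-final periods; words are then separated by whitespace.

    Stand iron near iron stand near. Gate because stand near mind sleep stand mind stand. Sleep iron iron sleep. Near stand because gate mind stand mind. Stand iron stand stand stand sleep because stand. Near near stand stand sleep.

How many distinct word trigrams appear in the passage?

39 tokens → 37 trigram windows in total.
Repeated trigrams (each contributes count−1 duplicates):
  because stand near: 2
  stand mind stand: 2
  stand stand sleep: 2
3 duplicate windows → 37 − 3 = 34 distinct.

34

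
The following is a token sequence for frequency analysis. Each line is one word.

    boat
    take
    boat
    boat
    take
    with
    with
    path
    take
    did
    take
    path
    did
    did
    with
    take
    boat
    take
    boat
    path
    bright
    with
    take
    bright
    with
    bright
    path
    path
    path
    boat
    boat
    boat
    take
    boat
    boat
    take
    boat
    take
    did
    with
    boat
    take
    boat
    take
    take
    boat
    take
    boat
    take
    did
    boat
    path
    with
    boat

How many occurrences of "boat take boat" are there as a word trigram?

6

Scanning the 52 overlapping trigram windows for "boat take boat":
  position 1–3: boat take boat
  position 17–19: boat take boat
  position 32–34: boat take boat
  position 35–37: boat take boat
  position 41–43: boat take boat
  position 46–48: boat take boat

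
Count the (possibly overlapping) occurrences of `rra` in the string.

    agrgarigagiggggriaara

Sliding a length-3 window over the 21 characters (19 positions):
  (no match at any position)

0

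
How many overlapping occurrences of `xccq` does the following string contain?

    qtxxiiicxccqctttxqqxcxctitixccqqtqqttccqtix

Sliding a length-4 window over the 43 characters (40 positions):
  position 9–12: xccq
  position 28–31: xccq

2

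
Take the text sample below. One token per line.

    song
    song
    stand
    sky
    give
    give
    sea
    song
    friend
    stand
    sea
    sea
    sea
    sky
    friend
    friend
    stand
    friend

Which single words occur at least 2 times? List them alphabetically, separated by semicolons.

friend; give; sea; sky; song; stand

Unigram counts meeting the condition (at least 2 times):
  friend: 4
  give: 2
  sea: 4
  sky: 2
  song: 3
  stand: 3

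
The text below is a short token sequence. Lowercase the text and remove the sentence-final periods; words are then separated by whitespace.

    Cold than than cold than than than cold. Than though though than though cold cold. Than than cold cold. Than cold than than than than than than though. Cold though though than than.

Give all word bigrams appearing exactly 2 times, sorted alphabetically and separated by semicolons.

cold cold; though cold; though than; though though

Bigram counts meeting the condition (exactly 2 times):
  cold cold: 2
  though cold: 2
  though than: 2
  though though: 2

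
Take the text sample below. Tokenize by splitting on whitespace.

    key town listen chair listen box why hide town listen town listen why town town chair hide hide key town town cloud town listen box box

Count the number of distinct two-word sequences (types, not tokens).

19

26 tokens → 25 bigram windows in total.
Repeated bigrams (each contributes count−1 duplicates):
  town listen: 4
  key town: 2
  listen box: 2
  town town: 2
6 duplicate windows → 25 − 6 = 19 distinct.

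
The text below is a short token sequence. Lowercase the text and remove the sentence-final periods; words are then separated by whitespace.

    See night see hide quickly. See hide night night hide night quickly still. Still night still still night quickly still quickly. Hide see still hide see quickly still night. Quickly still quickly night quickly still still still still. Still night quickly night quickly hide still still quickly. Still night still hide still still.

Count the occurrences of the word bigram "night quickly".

Scanning the 52 overlapping bigram windows for "night quickly":
  position 11–12: night quickly
  position 18–19: night quickly
  position 29–30: night quickly
  position 33–34: night quickly
  position 40–41: night quickly
  position 42–43: night quickly

6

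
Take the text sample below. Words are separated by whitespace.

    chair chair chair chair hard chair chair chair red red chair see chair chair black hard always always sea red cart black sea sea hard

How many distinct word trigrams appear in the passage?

25 tokens → 23 trigram windows in total.
Repeated trigrams (each contributes count−1 duplicates):
  chair chair chair: 3
2 duplicate windows → 23 − 2 = 21 distinct.

21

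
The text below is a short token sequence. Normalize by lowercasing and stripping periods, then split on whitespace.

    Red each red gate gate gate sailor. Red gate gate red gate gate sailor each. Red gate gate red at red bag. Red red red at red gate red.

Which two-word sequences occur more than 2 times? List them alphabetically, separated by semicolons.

gate gate; gate red; red gate

Bigram counts meeting the condition (more than 2 times):
  gate gate: 5
  gate red: 3
  red gate: 5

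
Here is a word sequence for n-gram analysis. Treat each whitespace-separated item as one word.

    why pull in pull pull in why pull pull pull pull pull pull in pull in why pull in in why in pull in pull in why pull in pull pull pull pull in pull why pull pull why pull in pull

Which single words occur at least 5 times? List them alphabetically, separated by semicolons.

in; pull; why

Unigram counts meeting the condition (at least 5 times):
  in: 12
  pull: 23
  why: 7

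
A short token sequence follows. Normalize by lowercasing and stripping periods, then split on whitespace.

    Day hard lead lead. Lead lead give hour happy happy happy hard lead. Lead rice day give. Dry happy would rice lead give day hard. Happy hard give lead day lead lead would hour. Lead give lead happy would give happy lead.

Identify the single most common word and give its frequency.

Unigram frequencies (highest first):
  lead: 13
  happy: 7
  give: 6
  day: 4
  hard: 4
  would: 3
  … (3 more, each ≤ 2)

"lead", 13 times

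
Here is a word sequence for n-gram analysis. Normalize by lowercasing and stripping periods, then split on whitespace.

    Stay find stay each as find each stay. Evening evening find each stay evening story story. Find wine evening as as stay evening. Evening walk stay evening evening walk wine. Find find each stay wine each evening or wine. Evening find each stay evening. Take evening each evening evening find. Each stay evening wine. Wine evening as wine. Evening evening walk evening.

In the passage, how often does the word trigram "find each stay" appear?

5

Scanning the 60 overlapping trigram windows for "find each stay":
  position 6–8: find each stay
  position 11–13: find each stay
  position 32–34: find each stay
  position 41–43: find each stay
  position 50–52: find each stay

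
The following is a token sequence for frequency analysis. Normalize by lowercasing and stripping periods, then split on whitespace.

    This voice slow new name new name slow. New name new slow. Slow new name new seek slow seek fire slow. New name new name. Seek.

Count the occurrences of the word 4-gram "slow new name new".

4

Scanning the 23 overlapping 4-gram windows for "slow new name new":
  position 3–6: slow new name new
  position 8–11: slow new name new
  position 13–16: slow new name new
  position 21–24: slow new name new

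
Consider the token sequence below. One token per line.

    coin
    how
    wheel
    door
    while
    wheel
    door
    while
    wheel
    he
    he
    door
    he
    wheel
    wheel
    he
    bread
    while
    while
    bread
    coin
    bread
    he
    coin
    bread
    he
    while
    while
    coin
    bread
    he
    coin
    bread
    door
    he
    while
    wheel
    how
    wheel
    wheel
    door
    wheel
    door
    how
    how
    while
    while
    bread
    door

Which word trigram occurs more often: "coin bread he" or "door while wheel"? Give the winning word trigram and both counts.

"coin bread he": 3 occurrences
"door while wheel": 2 occurrences

"coin bread he" (3 vs 2)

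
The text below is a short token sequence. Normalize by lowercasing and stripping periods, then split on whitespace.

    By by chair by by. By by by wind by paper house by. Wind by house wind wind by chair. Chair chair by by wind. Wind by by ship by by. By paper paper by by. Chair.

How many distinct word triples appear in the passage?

37 tokens → 35 trigram windows in total.
Repeated trigrams (each contributes count−1 duplicates):
  by by by: 4
  by by chair: 2
  by by wind: 2
  by wind by: 2
  chair by by: 2
  wind wind by: 2
8 duplicate windows → 35 − 8 = 27 distinct.

27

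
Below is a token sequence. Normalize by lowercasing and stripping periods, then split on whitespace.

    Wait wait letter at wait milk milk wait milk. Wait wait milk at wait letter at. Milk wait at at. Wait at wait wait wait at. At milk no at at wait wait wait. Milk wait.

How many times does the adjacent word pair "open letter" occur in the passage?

0

Scanning the 35 overlapping bigram windows for "open letter":
  (none found)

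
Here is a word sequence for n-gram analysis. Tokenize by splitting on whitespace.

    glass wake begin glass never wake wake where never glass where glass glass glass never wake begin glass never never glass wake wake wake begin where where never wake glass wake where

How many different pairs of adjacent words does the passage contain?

16

32 tokens → 31 bigram windows in total.
Repeated bigrams (each contributes count−1 duplicates):
  glass never: 3
  glass wake: 3
  never wake: 3
  wake begin: 3
  wake wake: 3
  begin glass: 2
  glass glass: 2
  never glass: 2
  … (2 more repeated)
15 duplicate windows → 31 − 15 = 16 distinct.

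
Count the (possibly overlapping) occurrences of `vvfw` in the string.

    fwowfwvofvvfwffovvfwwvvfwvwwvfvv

3

Sliding a length-4 window over the 32 characters (29 positions):
  position 10–13: vvfw
  position 17–20: vvfw
  position 22–25: vvfw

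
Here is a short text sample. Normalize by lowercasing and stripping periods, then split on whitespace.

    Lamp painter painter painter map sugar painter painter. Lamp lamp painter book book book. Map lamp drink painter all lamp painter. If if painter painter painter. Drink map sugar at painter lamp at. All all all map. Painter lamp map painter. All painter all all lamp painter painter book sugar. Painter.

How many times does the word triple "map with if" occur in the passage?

0

Scanning the 49 overlapping trigram windows for "map with if":
  (none found)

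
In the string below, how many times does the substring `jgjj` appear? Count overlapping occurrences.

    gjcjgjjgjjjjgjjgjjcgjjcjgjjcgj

5

Sliding a length-4 window over the 30 characters (27 positions):
  position 4–7: jgjj
  position 7–10: jgjj
  position 12–15: jgjj
  position 15–18: jgjj
  position 24–27: jgjj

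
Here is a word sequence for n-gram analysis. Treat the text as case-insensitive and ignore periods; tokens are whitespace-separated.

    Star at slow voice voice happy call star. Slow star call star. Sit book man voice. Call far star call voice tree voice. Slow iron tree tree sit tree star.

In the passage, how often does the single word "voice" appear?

5

Scanning the 30 tokens for "voice":
  position 4: voice
  position 5: voice
  position 16: voice
  position 21: voice
  position 23: voice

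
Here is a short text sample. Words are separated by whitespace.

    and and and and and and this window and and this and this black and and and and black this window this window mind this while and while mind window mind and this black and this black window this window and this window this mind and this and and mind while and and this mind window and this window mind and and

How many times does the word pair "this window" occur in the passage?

Scanning the 61 overlapping bigram windows for "this window":
  position 7–8: this window
  position 20–21: this window
  position 22–23: this window
  position 39–40: this window
  position 42–43: this window
  position 58–59: this window

6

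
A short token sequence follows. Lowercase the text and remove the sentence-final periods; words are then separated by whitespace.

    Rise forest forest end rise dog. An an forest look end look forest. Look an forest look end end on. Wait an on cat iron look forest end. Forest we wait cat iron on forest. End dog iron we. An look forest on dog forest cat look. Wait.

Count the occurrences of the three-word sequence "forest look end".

Scanning the 46 overlapping trigram windows for "forest look end":
  position 9–11: forest look end
  position 16–18: forest look end

2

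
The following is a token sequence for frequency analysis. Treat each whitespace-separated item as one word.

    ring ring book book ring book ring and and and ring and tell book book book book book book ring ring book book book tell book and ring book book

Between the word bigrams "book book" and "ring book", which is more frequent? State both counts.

"book book" (9 vs 4)

"book book": 9 occurrences
"ring book": 4 occurrences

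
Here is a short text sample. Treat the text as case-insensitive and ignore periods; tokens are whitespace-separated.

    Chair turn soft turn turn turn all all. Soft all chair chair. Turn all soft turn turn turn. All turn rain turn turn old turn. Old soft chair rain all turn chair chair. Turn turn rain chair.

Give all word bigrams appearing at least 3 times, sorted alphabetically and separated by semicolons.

chair turn; turn all; turn turn

Bigram counts meeting the condition (at least 3 times):
  chair turn: 3
  turn all: 3
  turn turn: 6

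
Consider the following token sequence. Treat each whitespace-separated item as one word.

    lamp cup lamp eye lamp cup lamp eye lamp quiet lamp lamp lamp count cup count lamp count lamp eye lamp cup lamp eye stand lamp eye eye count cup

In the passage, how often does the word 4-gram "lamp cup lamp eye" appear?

Scanning the 27 overlapping 4-gram windows for "lamp cup lamp eye":
  position 1–4: lamp cup lamp eye
  position 5–8: lamp cup lamp eye
  position 21–24: lamp cup lamp eye

3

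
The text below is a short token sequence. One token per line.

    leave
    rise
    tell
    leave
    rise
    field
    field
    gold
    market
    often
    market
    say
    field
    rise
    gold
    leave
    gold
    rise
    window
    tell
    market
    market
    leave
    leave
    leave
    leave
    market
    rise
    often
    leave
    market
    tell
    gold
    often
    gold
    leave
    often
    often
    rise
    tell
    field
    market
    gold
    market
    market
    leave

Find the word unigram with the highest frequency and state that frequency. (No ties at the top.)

"leave", 10 times

Unigram frequencies (highest first):
  leave: 10
  market: 9
  rise: 6
  gold: 6
  often: 5
  tell: 4
  … (3 more, each ≤ 4)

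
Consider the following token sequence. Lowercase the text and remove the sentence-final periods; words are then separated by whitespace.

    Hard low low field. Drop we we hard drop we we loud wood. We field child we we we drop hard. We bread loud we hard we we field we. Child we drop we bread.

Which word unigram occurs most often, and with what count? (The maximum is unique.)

Unigram frequencies (highest first):
  we: 15
  hard: 4
  drop: 4
  field: 3
  low: 2
  loud: 2
  … (3 more, each ≤ 2)

"we", 15 times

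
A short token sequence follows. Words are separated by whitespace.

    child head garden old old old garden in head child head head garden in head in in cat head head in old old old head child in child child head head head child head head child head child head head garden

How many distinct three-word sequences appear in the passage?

29

41 tokens → 39 trigram windows in total.
Repeated trigrams (each contributes count−1 duplicates):
  child head head: 4
  head child head: 4
  garden in head: 2
  head head child: 2
  head head garden: 2
  old old old: 2
10 duplicate windows → 39 − 10 = 29 distinct.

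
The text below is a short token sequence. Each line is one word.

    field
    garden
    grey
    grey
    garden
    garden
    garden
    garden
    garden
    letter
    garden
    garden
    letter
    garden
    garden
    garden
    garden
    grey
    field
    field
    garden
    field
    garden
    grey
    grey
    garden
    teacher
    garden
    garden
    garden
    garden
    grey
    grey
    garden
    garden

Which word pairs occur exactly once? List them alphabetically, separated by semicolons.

field field; garden field; garden teacher; grey field; teacher garden

Bigram counts meeting the condition (exactly once):
  field field: 1
  garden field: 1
  garden teacher: 1
  grey field: 1
  teacher garden: 1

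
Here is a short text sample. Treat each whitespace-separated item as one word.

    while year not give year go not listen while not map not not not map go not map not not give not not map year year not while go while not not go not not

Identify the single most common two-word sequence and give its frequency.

"not not", 6 times

Bigram frequencies (highest first):
  not not: 6
  not map: 4
  go not: 3
  year not: 2
  not give: 2
  while not: 2
  … (14 more, each ≤ 2)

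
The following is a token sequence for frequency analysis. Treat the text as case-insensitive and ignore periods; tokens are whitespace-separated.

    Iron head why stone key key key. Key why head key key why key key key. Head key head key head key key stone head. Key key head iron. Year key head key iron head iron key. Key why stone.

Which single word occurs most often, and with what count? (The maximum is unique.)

"key", 19 times

Unigram frequencies (highest first):
  key: 19
  head: 9
  iron: 4
  why: 4
  stone: 3
  year: 1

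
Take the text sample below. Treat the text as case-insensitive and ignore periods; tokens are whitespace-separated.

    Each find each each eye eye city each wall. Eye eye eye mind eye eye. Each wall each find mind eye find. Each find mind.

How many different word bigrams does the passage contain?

25 tokens → 24 bigram windows in total.
Repeated bigrams (each contributes count−1 duplicates):
  eye eye: 4
  each find: 3
  each wall: 2
  find each: 2
  find mind: 2
  mind eye: 2
9 duplicate windows → 24 − 9 = 15 distinct.

15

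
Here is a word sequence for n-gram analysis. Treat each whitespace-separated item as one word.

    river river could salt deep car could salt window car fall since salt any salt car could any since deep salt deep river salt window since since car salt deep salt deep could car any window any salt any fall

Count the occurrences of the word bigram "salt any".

2

Scanning the 39 overlapping bigram windows for "salt any":
  position 13–14: salt any
  position 38–39: salt any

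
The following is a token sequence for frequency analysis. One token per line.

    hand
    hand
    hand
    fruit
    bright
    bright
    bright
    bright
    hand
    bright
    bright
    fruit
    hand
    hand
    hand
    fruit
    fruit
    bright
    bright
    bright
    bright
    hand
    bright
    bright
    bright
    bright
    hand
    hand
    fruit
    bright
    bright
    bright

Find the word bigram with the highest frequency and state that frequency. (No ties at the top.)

Bigram frequencies (highest first):
  bright bright: 12
  hand hand: 5
  hand fruit: 3
  fruit bright: 3
  bright hand: 3
  hand bright: 2
  … (3 more, each ≤ 1)

"bright bright", 12 times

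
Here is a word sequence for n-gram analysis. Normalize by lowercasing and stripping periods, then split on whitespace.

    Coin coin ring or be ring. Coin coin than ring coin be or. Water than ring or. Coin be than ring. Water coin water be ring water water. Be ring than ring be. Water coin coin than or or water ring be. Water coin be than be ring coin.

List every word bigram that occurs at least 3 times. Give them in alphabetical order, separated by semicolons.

be ring; coin be; coin coin; ring coin; than ring; water coin

Bigram counts meeting the condition (at least 3 times):
  be ring: 4
  coin be: 3
  coin coin: 3
  ring coin: 3
  than ring: 4
  water coin: 3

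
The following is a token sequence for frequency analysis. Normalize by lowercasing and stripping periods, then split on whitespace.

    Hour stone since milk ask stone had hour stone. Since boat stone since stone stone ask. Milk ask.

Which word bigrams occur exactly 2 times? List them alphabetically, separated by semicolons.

Bigram counts meeting the condition (exactly 2 times):
  hour stone: 2
  milk ask: 2

hour stone; milk ask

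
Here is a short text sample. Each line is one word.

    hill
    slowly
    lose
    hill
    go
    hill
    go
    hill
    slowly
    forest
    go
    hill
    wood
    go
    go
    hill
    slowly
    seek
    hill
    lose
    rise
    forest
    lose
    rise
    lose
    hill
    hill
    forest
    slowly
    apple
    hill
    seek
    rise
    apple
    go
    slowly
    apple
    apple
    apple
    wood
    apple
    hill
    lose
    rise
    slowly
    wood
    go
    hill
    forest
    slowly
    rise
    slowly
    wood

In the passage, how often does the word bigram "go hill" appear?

Scanning the 52 overlapping bigram windows for "go hill":
  position 5–6: go hill
  position 7–8: go hill
  position 11–12: go hill
  position 15–16: go hill
  position 47–48: go hill

5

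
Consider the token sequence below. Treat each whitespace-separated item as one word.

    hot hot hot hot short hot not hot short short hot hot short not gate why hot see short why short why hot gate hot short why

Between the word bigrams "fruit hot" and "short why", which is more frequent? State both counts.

"short why" (3 vs 0)

"fruit hot": 0 occurrences
"short why": 3 occurrences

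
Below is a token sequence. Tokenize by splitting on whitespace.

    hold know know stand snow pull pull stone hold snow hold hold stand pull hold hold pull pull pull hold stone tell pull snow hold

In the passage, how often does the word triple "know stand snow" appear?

Scanning the 23 overlapping trigram windows for "know stand snow":
  position 3–5: know stand snow

1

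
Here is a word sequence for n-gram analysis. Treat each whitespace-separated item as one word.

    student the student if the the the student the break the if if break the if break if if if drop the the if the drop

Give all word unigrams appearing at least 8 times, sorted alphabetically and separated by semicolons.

if; the

Unigram counts meeting the condition (at least 8 times):
  if: 8
  the: 10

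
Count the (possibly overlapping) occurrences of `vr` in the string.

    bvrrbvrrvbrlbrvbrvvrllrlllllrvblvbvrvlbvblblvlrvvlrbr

4

Sliding a length-2 window over the 53 characters (52 positions):
  position 2–3: vr
  position 6–7: vr
  position 19–20: vr
  position 35–36: vr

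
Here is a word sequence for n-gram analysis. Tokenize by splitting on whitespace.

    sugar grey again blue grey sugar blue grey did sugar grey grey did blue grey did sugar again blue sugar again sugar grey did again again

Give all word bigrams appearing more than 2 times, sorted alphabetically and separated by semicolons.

Bigram counts meeting the condition (more than 2 times):
  blue grey: 3
  grey did: 4
  sugar grey: 3

blue grey; grey did; sugar grey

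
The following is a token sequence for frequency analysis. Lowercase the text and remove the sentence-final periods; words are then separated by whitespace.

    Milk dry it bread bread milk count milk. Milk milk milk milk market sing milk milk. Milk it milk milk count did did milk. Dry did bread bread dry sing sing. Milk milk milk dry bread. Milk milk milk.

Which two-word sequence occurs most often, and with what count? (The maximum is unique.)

Bigram frequencies (highest first):
  milk milk: 11
  milk dry: 3
  bread bread: 2
  bread milk: 2
  milk count: 2
  sing milk: 2
  … (16 more, each ≤ 1)

"milk milk", 11 times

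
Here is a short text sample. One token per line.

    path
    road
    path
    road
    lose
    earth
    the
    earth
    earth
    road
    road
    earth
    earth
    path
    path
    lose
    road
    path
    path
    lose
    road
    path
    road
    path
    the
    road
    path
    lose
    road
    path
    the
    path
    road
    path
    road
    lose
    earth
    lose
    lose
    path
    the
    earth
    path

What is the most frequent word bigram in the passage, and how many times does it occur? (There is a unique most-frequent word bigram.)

Bigram frequencies (highest first):
  road path: 7
  path road: 5
  path lose: 3
  lose road: 3
  path the: 3
  road lose: 2
  … (14 more, each ≤ 2)

"road path", 7 times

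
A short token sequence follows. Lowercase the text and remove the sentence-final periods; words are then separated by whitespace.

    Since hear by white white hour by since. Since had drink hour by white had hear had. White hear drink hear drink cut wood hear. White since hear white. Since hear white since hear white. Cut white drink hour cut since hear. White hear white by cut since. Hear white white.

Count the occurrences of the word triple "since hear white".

5

Scanning the 49 overlapping trigram windows for "since hear white":
  position 27–29: since hear white
  position 30–32: since hear white
  position 33–35: since hear white
  position 41–43: since hear white
  position 48–50: since hear white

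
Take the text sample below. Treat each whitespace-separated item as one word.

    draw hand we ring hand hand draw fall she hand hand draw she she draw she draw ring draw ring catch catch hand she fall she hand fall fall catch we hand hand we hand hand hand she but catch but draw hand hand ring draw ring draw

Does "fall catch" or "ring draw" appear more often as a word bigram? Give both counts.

"fall catch": 1 occurrence
"ring draw": 3 occurrences

"ring draw" (3 vs 1)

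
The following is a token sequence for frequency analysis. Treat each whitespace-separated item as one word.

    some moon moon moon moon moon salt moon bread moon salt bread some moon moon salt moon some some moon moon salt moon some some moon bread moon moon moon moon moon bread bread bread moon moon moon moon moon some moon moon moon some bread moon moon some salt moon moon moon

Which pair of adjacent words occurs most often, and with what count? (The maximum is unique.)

"moon moon", 19 times

Bigram frequencies (highest first):
  moon moon: 19
  some moon: 5
  moon some: 5
  moon salt: 4
  salt moon: 4
  bread moon: 4
  … (7 more, each ≤ 3)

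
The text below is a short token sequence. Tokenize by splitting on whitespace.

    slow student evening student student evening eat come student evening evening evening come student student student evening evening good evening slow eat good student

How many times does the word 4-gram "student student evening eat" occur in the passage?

1

Scanning the 21 overlapping 4-gram windows for "student student evening eat":
  position 4–7: student student evening eat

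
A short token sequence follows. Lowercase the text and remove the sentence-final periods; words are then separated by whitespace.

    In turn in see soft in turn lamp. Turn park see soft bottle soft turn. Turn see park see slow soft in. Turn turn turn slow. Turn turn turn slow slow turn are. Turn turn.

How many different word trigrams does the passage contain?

35 tokens → 33 trigram windows in total.
Repeated trigrams (each contributes count−1 duplicates):
  soft in turn: 2
  turn turn slow: 2
  turn turn turn: 2
3 duplicate windows → 33 − 3 = 30 distinct.

30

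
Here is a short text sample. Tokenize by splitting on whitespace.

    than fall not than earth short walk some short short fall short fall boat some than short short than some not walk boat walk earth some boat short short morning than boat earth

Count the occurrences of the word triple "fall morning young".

Scanning the 31 overlapping trigram windows for "fall morning young":
  (none found)

0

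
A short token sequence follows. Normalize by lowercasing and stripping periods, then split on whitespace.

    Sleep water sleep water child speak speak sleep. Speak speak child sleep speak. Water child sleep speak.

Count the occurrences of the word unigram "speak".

6

Scanning the 17 tokens for "speak":
  position 6: speak
  position 7: speak
  position 9: speak
  position 10: speak
  position 13: speak
  position 17: speak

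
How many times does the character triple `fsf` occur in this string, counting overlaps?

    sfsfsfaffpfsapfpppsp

Sliding a length-3 window over the 20 characters (18 positions):
  position 2–4: fsf
  position 4–6: fsf

2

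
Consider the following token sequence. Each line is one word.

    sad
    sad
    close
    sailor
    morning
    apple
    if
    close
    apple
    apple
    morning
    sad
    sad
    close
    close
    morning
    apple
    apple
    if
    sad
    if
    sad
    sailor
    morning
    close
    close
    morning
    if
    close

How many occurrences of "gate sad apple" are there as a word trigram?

0

Scanning the 27 overlapping trigram windows for "gate sad apple":
  (none found)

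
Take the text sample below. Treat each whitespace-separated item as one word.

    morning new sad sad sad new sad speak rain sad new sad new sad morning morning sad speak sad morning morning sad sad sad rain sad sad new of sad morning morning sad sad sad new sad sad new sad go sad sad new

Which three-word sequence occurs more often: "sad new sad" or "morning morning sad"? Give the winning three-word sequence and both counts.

"sad new sad" (5 vs 3)

"sad new sad": 5 occurrences
"morning morning sad": 3 occurrences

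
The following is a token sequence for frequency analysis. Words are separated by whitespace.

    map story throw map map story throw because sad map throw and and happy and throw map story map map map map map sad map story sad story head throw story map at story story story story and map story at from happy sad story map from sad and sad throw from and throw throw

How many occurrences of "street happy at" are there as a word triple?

0

Scanning the 53 overlapping trigram windows for "street happy at":
  (none found)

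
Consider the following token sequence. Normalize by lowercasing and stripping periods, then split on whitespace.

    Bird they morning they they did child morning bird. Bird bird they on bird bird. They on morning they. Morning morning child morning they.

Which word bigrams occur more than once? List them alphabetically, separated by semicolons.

bird bird; bird they; child morning; morning they; they morning; they on

Bigram counts meeting the condition (more than once):
  bird bird: 3
  bird they: 3
  child morning: 2
  morning they: 3
  they morning: 2
  they on: 2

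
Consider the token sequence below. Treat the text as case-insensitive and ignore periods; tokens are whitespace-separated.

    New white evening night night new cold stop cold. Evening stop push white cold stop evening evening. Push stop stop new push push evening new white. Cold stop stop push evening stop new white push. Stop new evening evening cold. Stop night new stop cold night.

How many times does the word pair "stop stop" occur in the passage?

2

Scanning the 45 overlapping bigram windows for "stop stop":
  position 19–20: stop stop
  position 28–29: stop stop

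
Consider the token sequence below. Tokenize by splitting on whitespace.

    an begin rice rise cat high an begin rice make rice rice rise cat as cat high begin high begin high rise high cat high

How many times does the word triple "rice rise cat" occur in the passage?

Scanning the 23 overlapping trigram windows for "rice rise cat":
  position 3–5: rice rise cat
  position 12–14: rice rise cat

2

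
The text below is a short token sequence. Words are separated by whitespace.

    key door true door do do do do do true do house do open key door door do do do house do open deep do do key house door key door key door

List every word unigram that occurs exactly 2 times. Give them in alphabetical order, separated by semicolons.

Unigram counts meeting the condition (exactly 2 times):
  open: 2
  true: 2

open; true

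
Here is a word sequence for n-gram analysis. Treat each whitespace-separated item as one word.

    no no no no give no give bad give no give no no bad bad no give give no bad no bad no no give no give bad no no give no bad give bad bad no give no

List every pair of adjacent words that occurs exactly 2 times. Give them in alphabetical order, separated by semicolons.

Bigram counts meeting the condition (exactly 2 times):
  bad bad: 2
  bad give: 2

bad bad; bad give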